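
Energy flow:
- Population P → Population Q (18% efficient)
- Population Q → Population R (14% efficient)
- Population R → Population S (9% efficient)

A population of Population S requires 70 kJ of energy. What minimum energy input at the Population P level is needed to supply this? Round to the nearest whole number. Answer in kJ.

Cumulative transfer efficiency: 0.18 × 0.14 × 0.09 = 0.002268
Population P energy = 70 / 0.002268 = 30864 kJ

30864 kJ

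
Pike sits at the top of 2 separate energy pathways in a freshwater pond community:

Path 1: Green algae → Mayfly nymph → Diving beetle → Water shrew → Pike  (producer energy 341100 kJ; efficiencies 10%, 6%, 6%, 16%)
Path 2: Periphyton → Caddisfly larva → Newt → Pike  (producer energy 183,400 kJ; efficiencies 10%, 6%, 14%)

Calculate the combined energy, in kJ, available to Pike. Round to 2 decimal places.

Path 1: 341100 × 0.1 × 0.06 × 0.06 × 0.16 = 19.64736 kJ
Path 2: 183400 × 0.1 × 0.06 × 0.14 = 154.056 kJ
Total at Pike: 19.64736 + 154.056 = 173.70336 kJ

173.70 kJ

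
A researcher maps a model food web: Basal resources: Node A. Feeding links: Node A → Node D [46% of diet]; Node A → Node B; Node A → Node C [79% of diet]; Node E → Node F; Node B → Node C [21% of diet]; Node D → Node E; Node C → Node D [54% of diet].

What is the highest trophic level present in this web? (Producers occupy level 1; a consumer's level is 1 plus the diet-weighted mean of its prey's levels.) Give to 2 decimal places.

Node B: 1 + 1 = 2
Node C: 1 + (0.21×2 + 0.79×1) = 2.21
Node D: 1 + (0.46×1 + 0.54×2.21) = 2.6534
Node E: 1 + 2.6534 = 3.6534
Node F: 1 + 3.6534 = 4.6534

4.65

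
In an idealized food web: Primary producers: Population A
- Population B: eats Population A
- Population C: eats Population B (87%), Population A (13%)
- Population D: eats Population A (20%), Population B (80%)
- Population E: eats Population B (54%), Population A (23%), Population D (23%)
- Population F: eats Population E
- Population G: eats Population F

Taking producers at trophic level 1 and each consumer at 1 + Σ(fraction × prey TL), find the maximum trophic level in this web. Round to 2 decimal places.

Population B: 1 + 1 = 2
Population C: 1 + (0.87×2 + 0.13×1) = 2.87
Population D: 1 + (0.2×1 + 0.8×2) = 2.8
Population E: 1 + (0.54×2 + 0.23×1 + 0.23×2.8) = 2.954
Population F: 1 + 2.954 = 3.954
Population G: 1 + 3.954 = 4.954

4.95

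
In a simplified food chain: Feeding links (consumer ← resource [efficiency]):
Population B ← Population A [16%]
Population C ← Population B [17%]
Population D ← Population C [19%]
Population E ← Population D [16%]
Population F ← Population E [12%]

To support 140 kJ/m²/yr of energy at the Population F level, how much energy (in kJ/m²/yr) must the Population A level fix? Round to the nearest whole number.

Cumulative transfer efficiency: 0.16 × 0.17 × 0.19 × 0.16 × 0.12 = 0.0000992256
Population A energy = 140 / 0.0000992256 = 1410926 kJ/m²/yr

1410926 kJ/m²/yr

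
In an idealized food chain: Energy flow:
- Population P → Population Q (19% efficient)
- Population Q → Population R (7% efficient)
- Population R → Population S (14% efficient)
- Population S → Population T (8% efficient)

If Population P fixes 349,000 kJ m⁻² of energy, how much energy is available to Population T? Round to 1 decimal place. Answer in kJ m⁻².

Population Q: 349000 × 0.19 = 66310 kJ m⁻²
Population R: 66310 × 0.07 = 4641.7 kJ m⁻²
Population S: 4641.7 × 0.14 = 649.838 kJ m⁻²
Population T: 649.838 × 0.08 = 51.98704 kJ m⁻²

52.0 kJ m⁻²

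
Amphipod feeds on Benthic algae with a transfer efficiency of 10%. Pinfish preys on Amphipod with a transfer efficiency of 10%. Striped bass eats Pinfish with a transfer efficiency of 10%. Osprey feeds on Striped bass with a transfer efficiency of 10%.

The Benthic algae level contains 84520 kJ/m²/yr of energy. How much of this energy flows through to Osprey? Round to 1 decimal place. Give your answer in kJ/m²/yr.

8.5 kJ/m²/yr

Amphipod: 84520 × 0.1 = 8452 kJ/m²/yr
Pinfish: 8452 × 0.1 = 845.2 kJ/m²/yr
Striped bass: 845.2 × 0.1 = 84.52 kJ/m²/yr
Osprey: 84.52 × 0.1 = 8.452 kJ/m²/yr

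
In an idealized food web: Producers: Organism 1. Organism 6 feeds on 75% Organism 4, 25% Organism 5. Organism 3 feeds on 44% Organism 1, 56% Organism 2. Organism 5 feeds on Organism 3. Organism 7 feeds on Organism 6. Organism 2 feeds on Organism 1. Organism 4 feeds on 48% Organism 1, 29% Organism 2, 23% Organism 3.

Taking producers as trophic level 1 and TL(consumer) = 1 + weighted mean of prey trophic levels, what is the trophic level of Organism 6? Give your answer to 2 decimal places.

3.88

Organism 2: 1 + 1 = 2
Organism 3: 1 + (0.44×1 + 0.56×2) = 2.56
Organism 4: 1 + (0.48×1 + 0.29×2 + 0.23×2.56) = 2.6488
Organism 5: 1 + 2.56 = 3.56
Organism 6: 1 + (0.75×2.6488 + 0.25×3.56) = 3.8766
Organism 7: 1 + 3.8766 = 4.8766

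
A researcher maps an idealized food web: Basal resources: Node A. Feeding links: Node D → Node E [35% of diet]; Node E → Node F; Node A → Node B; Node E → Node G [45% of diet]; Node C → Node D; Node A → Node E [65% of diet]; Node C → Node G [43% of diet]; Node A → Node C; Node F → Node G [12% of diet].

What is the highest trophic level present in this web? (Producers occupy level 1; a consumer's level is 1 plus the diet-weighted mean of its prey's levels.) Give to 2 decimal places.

3.70

Node B: 1 + 1 = 2
Node C: 1 + 1 = 2
Node D: 1 + 2 = 3
Node E: 1 + (0.35×3 + 0.65×1) = 2.7
Node F: 1 + 2.7 = 3.7
Node G: 1 + (0.45×2.7 + 0.12×3.7 + 0.43×2) = 3.519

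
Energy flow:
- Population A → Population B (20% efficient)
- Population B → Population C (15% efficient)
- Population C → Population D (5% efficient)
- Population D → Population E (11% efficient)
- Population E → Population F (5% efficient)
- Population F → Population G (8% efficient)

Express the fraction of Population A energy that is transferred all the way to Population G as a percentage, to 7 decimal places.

0.0000660%

Product of link efficiencies: 0.2 × 0.15 × 0.05 × 0.11 × 0.05 × 0.08 = 0.00000066
As a percentage: 0.00000066 × 100 = 0.0000660%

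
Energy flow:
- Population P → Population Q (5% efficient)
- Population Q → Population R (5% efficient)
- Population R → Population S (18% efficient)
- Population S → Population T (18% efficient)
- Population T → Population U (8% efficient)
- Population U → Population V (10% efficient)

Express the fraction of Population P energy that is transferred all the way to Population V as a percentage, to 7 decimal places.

Product of link efficiencies: 0.05 × 0.05 × 0.18 × 0.18 × 0.08 × 0.1 = 0.000000648
As a percentage: 0.000000648 × 100 = 0.0000648%

0.0000648%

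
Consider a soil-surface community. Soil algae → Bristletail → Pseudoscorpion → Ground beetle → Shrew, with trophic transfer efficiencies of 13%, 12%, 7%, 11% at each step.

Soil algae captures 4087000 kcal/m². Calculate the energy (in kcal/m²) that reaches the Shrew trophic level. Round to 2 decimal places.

Bristletail: 4087000 × 0.13 = 531310 kcal/m²
Pseudoscorpion: 531310 × 0.12 = 63757.2 kcal/m²
Ground beetle: 63757.2 × 0.07 = 4463.004 kcal/m²
Shrew: 4463.004 × 0.11 = 490.93044 kcal/m²

490.93 kcal/m²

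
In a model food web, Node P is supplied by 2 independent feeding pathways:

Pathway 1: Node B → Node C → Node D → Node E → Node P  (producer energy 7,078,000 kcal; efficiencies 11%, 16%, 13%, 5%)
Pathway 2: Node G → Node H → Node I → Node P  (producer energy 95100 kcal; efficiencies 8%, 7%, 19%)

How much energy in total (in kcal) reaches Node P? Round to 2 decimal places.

Pathway 1: 7078000 × 0.11 × 0.16 × 0.13 × 0.05 = 809.7232 kcal
Pathway 2: 95100 × 0.08 × 0.07 × 0.19 = 101.1864 kcal
Total at Node P: 809.7232 + 101.1864 = 910.9096 kcal

910.91 kcal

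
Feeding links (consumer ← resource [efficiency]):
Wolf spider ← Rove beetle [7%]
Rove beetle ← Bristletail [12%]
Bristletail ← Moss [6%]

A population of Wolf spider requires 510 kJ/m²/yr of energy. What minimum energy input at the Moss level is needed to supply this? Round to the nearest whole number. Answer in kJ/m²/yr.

Cumulative transfer efficiency: 0.06 × 0.12 × 0.07 = 0.000504
Moss energy = 510 / 0.000504 = 1011905 kJ/m²/yr

1011905 kJ/m²/yr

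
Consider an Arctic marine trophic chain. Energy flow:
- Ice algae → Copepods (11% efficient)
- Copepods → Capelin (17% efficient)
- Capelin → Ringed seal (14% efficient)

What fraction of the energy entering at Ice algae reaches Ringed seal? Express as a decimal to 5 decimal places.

Product of link efficiencies: 0.11 × 0.17 × 0.14 = 0.002618

0.00262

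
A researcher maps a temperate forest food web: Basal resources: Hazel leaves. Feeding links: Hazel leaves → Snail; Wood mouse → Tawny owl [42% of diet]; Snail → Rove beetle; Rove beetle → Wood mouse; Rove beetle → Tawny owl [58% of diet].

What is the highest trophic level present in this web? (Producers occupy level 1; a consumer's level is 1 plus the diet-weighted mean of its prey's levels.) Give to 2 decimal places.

4.42

Snail: 1 + 1 = 2
Rove beetle: 1 + 2 = 3
Wood mouse: 1 + 3 = 4
Tawny owl: 1 + (0.58×3 + 0.42×4) = 4.42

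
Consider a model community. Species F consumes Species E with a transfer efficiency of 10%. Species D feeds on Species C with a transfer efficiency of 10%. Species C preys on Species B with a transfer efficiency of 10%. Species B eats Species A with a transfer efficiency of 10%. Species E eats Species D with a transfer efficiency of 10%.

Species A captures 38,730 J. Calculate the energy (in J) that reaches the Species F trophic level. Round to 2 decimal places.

Species B: 38730 × 0.1 = 3873 J
Species C: 3873 × 0.1 = 387.3 J
Species D: 387.3 × 0.1 = 38.73 J
Species E: 38.73 × 0.1 = 3.873 J
Species F: 3.873 × 0.1 = 0.3873 J

0.39 J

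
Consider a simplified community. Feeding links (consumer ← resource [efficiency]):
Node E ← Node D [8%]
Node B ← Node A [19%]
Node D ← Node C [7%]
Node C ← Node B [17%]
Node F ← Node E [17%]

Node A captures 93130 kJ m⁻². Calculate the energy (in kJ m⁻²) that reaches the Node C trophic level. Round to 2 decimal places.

3008.10 kJ m⁻²

Node B: 93130 × 0.19 = 17694.7 kJ m⁻²
Node C: 17694.7 × 0.17 = 3008.099 kJ m⁻²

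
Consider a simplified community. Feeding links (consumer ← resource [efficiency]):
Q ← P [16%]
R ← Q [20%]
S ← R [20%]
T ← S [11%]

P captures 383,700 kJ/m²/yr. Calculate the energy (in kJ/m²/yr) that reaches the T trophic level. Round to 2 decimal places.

270.12 kJ/m²/yr

Q: 383700 × 0.16 = 61392 kJ/m²/yr
R: 61392 × 0.2 = 12278.4 kJ/m²/yr
S: 12278.4 × 0.2 = 2455.68 kJ/m²/yr
T: 2455.68 × 0.11 = 270.1248 kJ/m²/yr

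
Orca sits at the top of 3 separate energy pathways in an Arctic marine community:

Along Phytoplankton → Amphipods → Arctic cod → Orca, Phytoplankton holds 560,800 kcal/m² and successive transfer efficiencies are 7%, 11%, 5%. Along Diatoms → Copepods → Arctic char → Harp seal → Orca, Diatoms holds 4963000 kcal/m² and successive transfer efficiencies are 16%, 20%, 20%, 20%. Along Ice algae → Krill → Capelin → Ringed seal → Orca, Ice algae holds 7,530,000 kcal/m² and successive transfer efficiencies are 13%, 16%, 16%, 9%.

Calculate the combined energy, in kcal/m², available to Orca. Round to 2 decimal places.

8823.93 kcal/m²

Via Phytoplankton: 560800 × 0.07 × 0.11 × 0.05 = 215.908 kcal/m²
Via Diatoms: 4963000 × 0.16 × 0.2 × 0.2 × 0.2 = 6352.64 kcal/m²
Via Ice algae: 7530000 × 0.13 × 0.16 × 0.16 × 0.09 = 2255.3856 kcal/m²
Total at Orca: 215.908 + 6352.64 + 2255.3856 = 8823.9336 kcal/m²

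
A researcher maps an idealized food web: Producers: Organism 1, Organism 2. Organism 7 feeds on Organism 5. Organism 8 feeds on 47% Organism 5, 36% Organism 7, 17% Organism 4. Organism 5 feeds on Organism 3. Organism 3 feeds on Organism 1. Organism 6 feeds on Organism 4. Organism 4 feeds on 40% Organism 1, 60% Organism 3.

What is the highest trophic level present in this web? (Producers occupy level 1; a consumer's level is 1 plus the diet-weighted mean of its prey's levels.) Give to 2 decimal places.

4.29

Organism 3: 1 + 1 = 2
Organism 4: 1 + (0.4×1 + 0.6×2) = 2.6
Organism 5: 1 + 2 = 3
Organism 6: 1 + 2.6 = 3.6
Organism 7: 1 + 3 = 4
Organism 8: 1 + (0.47×3 + 0.36×4 + 0.17×2.6) = 4.292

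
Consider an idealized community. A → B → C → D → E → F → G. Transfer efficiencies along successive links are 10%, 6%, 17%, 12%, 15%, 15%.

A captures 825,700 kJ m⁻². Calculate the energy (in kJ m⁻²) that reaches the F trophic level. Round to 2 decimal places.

B: 825700 × 0.1 = 82570 kJ m⁻²
C: 82570 × 0.06 = 4954.2 kJ m⁻²
D: 4954.2 × 0.17 = 842.214 kJ m⁻²
E: 842.214 × 0.12 = 101.06568 kJ m⁻²
F: 101.06568 × 0.15 = 15.159852 kJ m⁻²

15.16 kJ m⁻²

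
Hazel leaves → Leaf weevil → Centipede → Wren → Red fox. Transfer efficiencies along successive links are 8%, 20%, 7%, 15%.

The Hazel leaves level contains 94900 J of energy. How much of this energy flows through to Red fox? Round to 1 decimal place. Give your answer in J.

Leaf weevil: 94900 × 0.08 = 7592 J
Centipede: 7592 × 0.2 = 1518.4 J
Wren: 1518.4 × 0.07 = 106.288 J
Red fox: 106.288 × 0.15 = 15.9432 J

15.9 J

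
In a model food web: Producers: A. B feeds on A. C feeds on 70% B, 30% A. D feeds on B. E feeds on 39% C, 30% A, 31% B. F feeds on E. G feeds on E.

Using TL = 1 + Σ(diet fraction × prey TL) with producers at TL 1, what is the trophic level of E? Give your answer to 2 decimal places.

B: 1 + 1 = 2
C: 1 + (0.7×2 + 0.3×1) = 2.7
D: 1 + 2 = 3
E: 1 + (0.39×2.7 + 0.3×1 + 0.31×2) = 2.973
F: 1 + 2.973 = 3.973
G: 1 + 2.973 = 3.973

2.97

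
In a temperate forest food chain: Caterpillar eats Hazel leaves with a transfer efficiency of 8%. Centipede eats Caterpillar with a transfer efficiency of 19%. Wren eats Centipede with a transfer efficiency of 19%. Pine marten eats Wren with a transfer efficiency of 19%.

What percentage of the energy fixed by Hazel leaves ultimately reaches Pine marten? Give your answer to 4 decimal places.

0.0549%

Product of link efficiencies: 0.08 × 0.19 × 0.19 × 0.19 = 0.00054872
As a percentage: 0.00054872 × 100 = 0.0549%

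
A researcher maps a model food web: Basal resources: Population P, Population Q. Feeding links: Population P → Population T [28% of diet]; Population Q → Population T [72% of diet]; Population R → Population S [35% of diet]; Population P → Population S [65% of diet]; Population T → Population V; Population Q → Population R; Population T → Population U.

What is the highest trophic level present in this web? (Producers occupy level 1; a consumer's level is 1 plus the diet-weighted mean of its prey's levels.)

3

Population R: 1 + 1 = 2
Population S: 1 + (0.35×2 + 0.65×1) = 2.35
Population T: 1 + (0.28×1 + 0.72×1) = 2
Population U: 1 + 2 = 3
Population V: 1 + 2 = 3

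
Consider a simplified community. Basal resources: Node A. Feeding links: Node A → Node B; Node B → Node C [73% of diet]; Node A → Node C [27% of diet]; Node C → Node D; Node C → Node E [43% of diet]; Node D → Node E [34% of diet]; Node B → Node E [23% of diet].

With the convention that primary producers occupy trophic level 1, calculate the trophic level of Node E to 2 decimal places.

3.90

Node B: 1 + 1 = 2
Node C: 1 + (0.73×2 + 0.27×1) = 2.73
Node D: 1 + 2.73 = 3.73
Node E: 1 + (0.43×2.73 + 0.34×3.73 + 0.23×2) = 3.9021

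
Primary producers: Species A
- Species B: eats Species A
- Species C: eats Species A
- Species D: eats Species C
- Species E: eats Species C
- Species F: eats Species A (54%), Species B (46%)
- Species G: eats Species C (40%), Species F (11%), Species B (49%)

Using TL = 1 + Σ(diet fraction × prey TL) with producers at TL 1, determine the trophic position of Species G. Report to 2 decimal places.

Species B: 1 + 1 = 2
Species C: 1 + 1 = 2
Species D: 1 + 2 = 3
Species E: 1 + 2 = 3
Species F: 1 + (0.54×1 + 0.46×2) = 2.46
Species G: 1 + (0.4×2 + 0.11×2.46 + 0.49×2) = 3.0506

3.05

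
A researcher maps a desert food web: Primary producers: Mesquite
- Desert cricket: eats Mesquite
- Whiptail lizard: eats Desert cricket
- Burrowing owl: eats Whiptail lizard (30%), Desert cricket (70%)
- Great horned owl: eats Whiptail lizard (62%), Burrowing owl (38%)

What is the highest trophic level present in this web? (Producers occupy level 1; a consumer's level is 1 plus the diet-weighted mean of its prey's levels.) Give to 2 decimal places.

Desert cricket: 1 + 1 = 2
Whiptail lizard: 1 + 2 = 3
Burrowing owl: 1 + (0.3×3 + 0.7×2) = 3.3
Great horned owl: 1 + (0.62×3 + 0.38×3.3) = 4.114

4.11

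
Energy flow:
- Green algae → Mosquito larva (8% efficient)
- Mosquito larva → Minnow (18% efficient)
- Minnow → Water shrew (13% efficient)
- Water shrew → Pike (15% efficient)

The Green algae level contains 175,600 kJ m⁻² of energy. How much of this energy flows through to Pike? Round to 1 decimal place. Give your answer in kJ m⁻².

49.3 kJ m⁻²

Mosquito larva: 175600 × 0.08 = 14048 kJ m⁻²
Minnow: 14048 × 0.18 = 2528.64 kJ m⁻²
Water shrew: 2528.64 × 0.13 = 328.7232 kJ m⁻²
Pike: 328.7232 × 0.15 = 49.30848 kJ m⁻²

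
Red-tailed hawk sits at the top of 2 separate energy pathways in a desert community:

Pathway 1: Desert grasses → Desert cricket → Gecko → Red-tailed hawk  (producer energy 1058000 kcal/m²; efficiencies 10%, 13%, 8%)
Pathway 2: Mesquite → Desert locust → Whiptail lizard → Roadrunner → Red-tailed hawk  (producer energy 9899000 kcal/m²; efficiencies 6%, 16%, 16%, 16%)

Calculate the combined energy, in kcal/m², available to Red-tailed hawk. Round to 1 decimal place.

Pathway 1: 1058000 × 0.1 × 0.13 × 0.08 = 1100.32 kcal/m²
Pathway 2: 9899000 × 0.06 × 0.16 × 0.16 × 0.16 = 2432.77824 kcal/m²
Total at Red-tailed hawk: 1100.32 + 2432.77824 = 3533.09824 kcal/m²

3533.1 kcal/m²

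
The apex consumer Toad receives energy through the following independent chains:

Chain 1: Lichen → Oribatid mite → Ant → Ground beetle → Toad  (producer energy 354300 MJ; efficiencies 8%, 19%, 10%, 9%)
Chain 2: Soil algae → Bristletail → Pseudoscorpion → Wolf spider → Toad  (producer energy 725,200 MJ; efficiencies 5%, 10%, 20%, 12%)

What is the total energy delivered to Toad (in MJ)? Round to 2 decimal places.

Chain 1: 354300 × 0.08 × 0.19 × 0.1 × 0.09 = 48.46824 MJ
Chain 2: 725200 × 0.05 × 0.1 × 0.2 × 0.12 = 87.024 MJ
Total at Toad: 48.46824 + 87.024 = 135.49224 MJ

135.49 MJ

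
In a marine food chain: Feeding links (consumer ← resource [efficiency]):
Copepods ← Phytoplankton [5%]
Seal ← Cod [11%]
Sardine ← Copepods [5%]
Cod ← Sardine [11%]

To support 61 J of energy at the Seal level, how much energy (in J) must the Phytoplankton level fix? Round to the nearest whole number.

Cumulative transfer efficiency: 0.05 × 0.05 × 0.11 × 0.11 = 0.00003025
Phytoplankton energy = 61 / 0.00003025 = 2016529 J

2016529 J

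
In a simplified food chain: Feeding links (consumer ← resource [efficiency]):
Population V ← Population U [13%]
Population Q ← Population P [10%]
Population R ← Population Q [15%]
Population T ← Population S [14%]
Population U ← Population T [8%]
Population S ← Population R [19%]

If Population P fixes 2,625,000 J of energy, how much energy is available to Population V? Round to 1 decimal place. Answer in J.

10.9 J

Population Q: 2625000 × 0.1 = 262500 J
Population R: 262500 × 0.15 = 39375 J
Population S: 39375 × 0.19 = 7481.25 J
Population T: 7481.25 × 0.14 = 1047.375 J
Population U: 1047.375 × 0.08 = 83.79 J
Population V: 83.79 × 0.13 = 10.8927 J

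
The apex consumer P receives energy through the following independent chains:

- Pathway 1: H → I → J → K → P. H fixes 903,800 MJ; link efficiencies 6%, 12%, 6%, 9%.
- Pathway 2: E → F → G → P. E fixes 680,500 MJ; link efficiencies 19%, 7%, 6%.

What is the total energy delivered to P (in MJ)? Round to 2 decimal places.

578.18 MJ

Pathway 1: 903800 × 0.06 × 0.12 × 0.06 × 0.09 = 35.139744 MJ
Pathway 2: 680500 × 0.19 × 0.07 × 0.06 = 543.039 MJ
Total at P: 35.139744 + 543.039 = 578.178744 MJ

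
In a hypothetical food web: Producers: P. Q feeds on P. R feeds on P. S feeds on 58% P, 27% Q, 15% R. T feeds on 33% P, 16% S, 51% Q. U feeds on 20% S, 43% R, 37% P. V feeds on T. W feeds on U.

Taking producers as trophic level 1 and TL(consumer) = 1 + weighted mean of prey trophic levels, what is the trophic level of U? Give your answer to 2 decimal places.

Q: 1 + 1 = 2
R: 1 + 1 = 2
S: 1 + (0.58×1 + 0.27×2 + 0.15×2) = 2.42
T: 1 + (0.33×1 + 0.16×2.42 + 0.51×2) = 2.7372
U: 1 + (0.2×2.42 + 0.43×2 + 0.37×1) = 2.714
V: 1 + 2.7372 = 3.7372
W: 1 + 2.714 = 3.714

2.71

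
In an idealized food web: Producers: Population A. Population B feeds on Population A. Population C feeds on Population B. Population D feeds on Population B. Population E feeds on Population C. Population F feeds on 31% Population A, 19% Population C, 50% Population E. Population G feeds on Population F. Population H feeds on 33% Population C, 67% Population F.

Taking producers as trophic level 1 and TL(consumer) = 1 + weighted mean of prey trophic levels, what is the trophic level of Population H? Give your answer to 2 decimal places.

Population B: 1 + 1 = 2
Population C: 1 + 2 = 3
Population D: 1 + 2 = 3
Population E: 1 + 3 = 4
Population F: 1 + (0.31×1 + 0.19×3 + 0.5×4) = 3.88
Population G: 1 + 3.88 = 4.88
Population H: 1 + (0.33×3 + 0.67×3.88) = 4.5896

4.59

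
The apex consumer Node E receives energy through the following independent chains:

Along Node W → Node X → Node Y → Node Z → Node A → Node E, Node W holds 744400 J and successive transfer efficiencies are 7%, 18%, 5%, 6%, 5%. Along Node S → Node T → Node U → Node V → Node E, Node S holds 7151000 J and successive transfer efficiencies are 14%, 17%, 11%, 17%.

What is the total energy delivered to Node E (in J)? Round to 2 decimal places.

Via Node W: 744400 × 0.07 × 0.18 × 0.05 × 0.06 × 0.05 = 1.406916 J
Via Node S: 7151000 × 0.14 × 0.17 × 0.11 × 0.17 = 3182.62406 J
Total at Node E: 1.406916 + 3182.62406 = 3184.030976 J

3184.03 J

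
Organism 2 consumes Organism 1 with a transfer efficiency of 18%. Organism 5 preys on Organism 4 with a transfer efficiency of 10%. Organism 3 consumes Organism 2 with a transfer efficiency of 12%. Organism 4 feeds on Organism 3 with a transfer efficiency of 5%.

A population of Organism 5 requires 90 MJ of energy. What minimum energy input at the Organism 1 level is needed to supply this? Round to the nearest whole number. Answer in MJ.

Cumulative transfer efficiency: 0.18 × 0.12 × 0.05 × 0.1 = 0.000108
Organism 1 energy = 90 / 0.000108 = 833333 MJ

833333 MJ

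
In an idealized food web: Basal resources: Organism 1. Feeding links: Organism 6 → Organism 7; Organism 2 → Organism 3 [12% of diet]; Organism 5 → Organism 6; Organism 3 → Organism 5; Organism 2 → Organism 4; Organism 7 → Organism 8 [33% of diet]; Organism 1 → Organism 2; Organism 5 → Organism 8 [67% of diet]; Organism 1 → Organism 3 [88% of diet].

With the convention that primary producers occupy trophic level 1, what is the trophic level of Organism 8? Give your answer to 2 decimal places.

Organism 2: 1 + 1 = 2
Organism 3: 1 + (0.88×1 + 0.12×2) = 2.12
Organism 4: 1 + 2 = 3
Organism 5: 1 + 2.12 = 3.12
Organism 6: 1 + 3.12 = 4.12
Organism 7: 1 + 4.12 = 5.12
Organism 8: 1 + (0.67×3.12 + 0.33×5.12) = 4.78

4.78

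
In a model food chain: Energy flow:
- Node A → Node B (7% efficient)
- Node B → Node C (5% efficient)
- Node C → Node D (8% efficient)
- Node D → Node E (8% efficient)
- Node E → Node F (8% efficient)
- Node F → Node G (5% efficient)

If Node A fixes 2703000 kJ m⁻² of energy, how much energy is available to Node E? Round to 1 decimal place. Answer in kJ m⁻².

60.5 kJ m⁻²

Node B: 2703000 × 0.07 = 189210 kJ m⁻²
Node C: 189210 × 0.05 = 9460.5 kJ m⁻²
Node D: 9460.5 × 0.08 = 756.84 kJ m⁻²
Node E: 756.84 × 0.08 = 60.5472 kJ m⁻²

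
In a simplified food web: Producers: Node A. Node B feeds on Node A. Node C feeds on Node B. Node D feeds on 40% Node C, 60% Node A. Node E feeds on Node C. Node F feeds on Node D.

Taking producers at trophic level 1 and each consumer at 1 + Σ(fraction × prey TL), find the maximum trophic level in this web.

Node B: 1 + 1 = 2
Node C: 1 + 2 = 3
Node D: 1 + (0.4×3 + 0.6×1) = 2.8
Node E: 1 + 3 = 4
Node F: 1 + 2.8 = 3.8

4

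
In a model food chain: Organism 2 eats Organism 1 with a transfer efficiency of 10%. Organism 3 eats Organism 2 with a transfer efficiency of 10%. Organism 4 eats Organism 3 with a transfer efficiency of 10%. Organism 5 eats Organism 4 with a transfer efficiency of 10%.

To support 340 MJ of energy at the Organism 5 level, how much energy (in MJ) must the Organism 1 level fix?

3400000 MJ

Cumulative transfer efficiency: 0.1 × 0.1 × 0.1 × 0.1 = 0.0001
Organism 1 energy = 340 / 0.0001 = 3400000 MJ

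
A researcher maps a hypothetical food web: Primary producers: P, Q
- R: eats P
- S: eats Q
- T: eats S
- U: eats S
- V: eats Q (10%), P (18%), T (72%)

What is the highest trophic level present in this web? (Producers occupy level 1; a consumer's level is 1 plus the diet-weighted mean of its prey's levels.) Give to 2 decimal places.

R: 1 + 1 = 2
S: 1 + 1 = 2
T: 1 + 2 = 3
U: 1 + 2 = 3
V: 1 + (0.1×1 + 0.18×1 + 0.72×3) = 3.44

3.44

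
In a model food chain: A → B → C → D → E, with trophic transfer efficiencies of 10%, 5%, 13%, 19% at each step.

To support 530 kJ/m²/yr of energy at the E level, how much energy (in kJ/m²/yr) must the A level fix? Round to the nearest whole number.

4291498 kJ/m²/yr

Cumulative transfer efficiency: 0.1 × 0.05 × 0.13 × 0.19 = 0.0001235
A energy = 530 / 0.0001235 = 4291498 kJ/m²/yr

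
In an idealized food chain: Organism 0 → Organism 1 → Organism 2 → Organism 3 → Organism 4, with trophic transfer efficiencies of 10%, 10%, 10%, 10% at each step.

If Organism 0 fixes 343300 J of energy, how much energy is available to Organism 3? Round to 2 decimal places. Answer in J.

Organism 1: 343300 × 0.1 = 34330 J
Organism 2: 34330 × 0.1 = 3433 J
Organism 3: 3433 × 0.1 = 343.3 J

343.30 J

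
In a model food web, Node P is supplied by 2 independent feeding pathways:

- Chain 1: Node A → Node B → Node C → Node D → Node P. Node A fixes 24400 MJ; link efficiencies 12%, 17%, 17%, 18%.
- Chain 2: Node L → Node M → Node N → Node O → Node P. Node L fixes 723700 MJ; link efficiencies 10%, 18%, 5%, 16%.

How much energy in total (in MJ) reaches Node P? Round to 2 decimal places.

Chain 1: 24400 × 0.12 × 0.17 × 0.17 × 0.18 = 15.231456 MJ
Chain 2: 723700 × 0.1 × 0.18 × 0.05 × 0.16 = 104.2128 MJ
Total at Node P: 15.231456 + 104.2128 = 119.444256 MJ

119.44 MJ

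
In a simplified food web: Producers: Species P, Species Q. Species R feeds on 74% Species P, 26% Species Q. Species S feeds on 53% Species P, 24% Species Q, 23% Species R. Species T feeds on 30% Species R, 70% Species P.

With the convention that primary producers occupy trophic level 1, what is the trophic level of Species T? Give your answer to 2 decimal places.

2.30

Species R: 1 + (0.74×1 + 0.26×1) = 2
Species S: 1 + (0.53×1 + 0.24×1 + 0.23×2) = 2.23
Species T: 1 + (0.3×2 + 0.7×1) = 2.3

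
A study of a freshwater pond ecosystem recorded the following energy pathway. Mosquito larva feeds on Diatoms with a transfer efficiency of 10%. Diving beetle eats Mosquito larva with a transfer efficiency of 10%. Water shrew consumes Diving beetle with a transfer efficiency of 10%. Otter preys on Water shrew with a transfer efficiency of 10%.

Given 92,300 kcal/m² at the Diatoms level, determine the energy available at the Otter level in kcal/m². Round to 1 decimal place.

9.2 kcal/m²

Mosquito larva: 92300 × 0.1 = 9230 kcal/m²
Diving beetle: 9230 × 0.1 = 923 kcal/m²
Water shrew: 923 × 0.1 = 92.3 kcal/m²
Otter: 92.3 × 0.1 = 9.23 kcal/m²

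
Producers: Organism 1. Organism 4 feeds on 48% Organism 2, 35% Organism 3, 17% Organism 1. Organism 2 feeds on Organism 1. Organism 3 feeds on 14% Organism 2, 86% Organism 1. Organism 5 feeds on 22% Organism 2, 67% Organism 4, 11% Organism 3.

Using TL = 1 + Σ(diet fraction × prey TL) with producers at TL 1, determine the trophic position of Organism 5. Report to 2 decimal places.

3.60

Organism 2: 1 + 1 = 2
Organism 3: 1 + (0.14×2 + 0.86×1) = 2.14
Organism 4: 1 + (0.48×2 + 0.35×2.14 + 0.17×1) = 2.879
Organism 5: 1 + (0.22×2 + 0.67×2.879 + 0.11×2.14) = 3.60433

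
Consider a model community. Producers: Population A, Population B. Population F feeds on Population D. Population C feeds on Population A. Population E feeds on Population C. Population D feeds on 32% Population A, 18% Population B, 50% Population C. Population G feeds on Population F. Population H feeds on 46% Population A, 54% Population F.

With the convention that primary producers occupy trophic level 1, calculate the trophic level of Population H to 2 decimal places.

Population C: 1 + 1 = 2
Population D: 1 + (0.32×1 + 0.18×1 + 0.5×2) = 2.5
Population E: 1 + 2 = 3
Population F: 1 + 2.5 = 3.5
Population G: 1 + 3.5 = 4.5
Population H: 1 + (0.46×1 + 0.54×3.5) = 3.35

3.35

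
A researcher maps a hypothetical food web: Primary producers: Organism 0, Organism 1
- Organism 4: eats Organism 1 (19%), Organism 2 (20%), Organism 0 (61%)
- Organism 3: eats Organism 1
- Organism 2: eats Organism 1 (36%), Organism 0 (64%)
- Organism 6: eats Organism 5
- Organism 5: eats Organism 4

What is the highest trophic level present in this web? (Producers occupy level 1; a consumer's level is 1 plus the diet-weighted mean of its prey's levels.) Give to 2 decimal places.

Organism 2: 1 + (0.36×1 + 0.64×1) = 2
Organism 3: 1 + 1 = 2
Organism 4: 1 + (0.19×1 + 0.2×2 + 0.61×1) = 2.2
Organism 5: 1 + 2.2 = 3.2
Organism 6: 1 + 3.2 = 4.2

4.20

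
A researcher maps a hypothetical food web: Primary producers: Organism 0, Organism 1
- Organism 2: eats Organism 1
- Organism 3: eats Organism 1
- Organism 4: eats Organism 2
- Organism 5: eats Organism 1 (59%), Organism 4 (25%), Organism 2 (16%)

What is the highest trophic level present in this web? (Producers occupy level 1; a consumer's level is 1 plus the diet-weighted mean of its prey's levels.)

Organism 2: 1 + 1 = 2
Organism 3: 1 + 1 = 2
Organism 4: 1 + 2 = 3
Organism 5: 1 + (0.59×1 + 0.25×3 + 0.16×2) = 2.66

3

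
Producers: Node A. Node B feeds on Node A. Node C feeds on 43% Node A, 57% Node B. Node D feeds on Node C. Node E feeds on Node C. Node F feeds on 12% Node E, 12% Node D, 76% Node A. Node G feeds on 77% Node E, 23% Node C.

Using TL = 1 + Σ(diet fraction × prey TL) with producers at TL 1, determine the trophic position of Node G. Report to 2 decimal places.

Node B: 1 + 1 = 2
Node C: 1 + (0.43×1 + 0.57×2) = 2.57
Node D: 1 + 2.57 = 3.57
Node E: 1 + 2.57 = 3.57
Node F: 1 + (0.12×3.57 + 0.12×3.57 + 0.76×1) = 2.6168
Node G: 1 + (0.77×3.57 + 0.23×2.57) = 4.34

4.34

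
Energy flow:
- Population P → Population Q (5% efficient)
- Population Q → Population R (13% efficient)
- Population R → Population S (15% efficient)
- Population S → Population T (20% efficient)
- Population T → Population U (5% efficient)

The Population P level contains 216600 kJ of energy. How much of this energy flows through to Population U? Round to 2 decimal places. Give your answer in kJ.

Population Q: 216600 × 0.05 = 10830 kJ
Population R: 10830 × 0.13 = 1407.9 kJ
Population S: 1407.9 × 0.15 = 211.185 kJ
Population T: 211.185 × 0.2 = 42.237 kJ
Population U: 42.237 × 0.05 = 2.11185 kJ

2.11 kJ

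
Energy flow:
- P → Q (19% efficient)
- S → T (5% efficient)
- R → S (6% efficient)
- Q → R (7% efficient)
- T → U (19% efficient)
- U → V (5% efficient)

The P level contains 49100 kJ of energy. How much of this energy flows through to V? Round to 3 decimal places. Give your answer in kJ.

0.019 kJ

Q: 49100 × 0.19 = 9329 kJ
R: 9329 × 0.07 = 653.03 kJ
S: 653.03 × 0.06 = 39.1818 kJ
T: 39.1818 × 0.05 = 1.95909 kJ
U: 1.95909 × 0.19 = 0.3722271 kJ
V: 0.3722271 × 0.05 = 0.018611355 kJ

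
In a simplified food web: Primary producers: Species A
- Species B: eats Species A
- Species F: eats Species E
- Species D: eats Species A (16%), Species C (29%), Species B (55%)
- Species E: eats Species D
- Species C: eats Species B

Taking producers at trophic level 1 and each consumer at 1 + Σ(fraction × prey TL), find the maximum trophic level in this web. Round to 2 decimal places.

Species B: 1 + 1 = 2
Species C: 1 + 2 = 3
Species D: 1 + (0.16×1 + 0.29×3 + 0.55×2) = 3.13
Species E: 1 + 3.13 = 4.13
Species F: 1 + 4.13 = 5.13

5.13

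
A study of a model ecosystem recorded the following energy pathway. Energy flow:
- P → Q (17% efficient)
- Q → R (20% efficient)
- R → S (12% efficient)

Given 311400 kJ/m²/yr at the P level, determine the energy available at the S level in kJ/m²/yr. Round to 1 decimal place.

Q: 311400 × 0.17 = 52938 kJ/m²/yr
R: 52938 × 0.2 = 10587.6 kJ/m²/yr
S: 10587.6 × 0.12 = 1270.512 kJ/m²/yr

1270.5 kJ/m²/yr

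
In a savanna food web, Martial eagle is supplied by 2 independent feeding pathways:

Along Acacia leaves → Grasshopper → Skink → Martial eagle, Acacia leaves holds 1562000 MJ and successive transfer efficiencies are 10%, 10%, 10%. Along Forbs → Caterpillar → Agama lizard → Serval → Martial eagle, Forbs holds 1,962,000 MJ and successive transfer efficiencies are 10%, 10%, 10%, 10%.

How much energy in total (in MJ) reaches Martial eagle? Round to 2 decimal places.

Via Acacia leaves: 1562000 × 0.1 × 0.1 × 0.1 = 1562 MJ
Via Forbs: 1962000 × 0.1 × 0.1 × 0.1 × 0.1 = 196.2 MJ
Total at Martial eagle: 1562 + 196.2 = 1758.2 MJ

1758.20 MJ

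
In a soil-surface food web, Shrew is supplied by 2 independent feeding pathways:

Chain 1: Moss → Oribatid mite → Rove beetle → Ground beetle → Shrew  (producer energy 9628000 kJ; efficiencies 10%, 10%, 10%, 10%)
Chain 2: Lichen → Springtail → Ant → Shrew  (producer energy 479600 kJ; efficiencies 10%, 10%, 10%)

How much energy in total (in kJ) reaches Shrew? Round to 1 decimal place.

1442.4 kJ

Chain 1: 9628000 × 0.1 × 0.1 × 0.1 × 0.1 = 962.8 kJ
Chain 2: 479600 × 0.1 × 0.1 × 0.1 = 479.6 kJ
Total at Shrew: 962.8 + 479.6 = 1442.4 kJ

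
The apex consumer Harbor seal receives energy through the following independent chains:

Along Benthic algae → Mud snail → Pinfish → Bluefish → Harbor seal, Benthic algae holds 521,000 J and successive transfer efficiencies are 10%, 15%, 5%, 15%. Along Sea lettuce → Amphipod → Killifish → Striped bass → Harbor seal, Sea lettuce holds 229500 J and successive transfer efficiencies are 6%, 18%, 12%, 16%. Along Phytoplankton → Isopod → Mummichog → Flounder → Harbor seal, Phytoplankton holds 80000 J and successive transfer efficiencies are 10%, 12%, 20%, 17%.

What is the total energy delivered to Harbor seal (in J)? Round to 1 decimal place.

138.8 J

Via Benthic algae: 521000 × 0.1 × 0.15 × 0.05 × 0.15 = 58.6125 J
Via Sea lettuce: 229500 × 0.06 × 0.18 × 0.12 × 0.16 = 47.58912 J
Via Phytoplankton: 80000 × 0.1 × 0.12 × 0.2 × 0.17 = 32.64 J
Total at Harbor seal: 58.6125 + 47.58912 + 32.64 = 138.84162 J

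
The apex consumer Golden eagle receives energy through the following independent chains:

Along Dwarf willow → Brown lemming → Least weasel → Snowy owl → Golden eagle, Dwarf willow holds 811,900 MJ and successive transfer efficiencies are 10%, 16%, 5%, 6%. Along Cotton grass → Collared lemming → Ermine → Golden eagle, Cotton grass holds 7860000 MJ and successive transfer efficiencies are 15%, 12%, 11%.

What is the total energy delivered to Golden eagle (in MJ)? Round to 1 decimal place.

15601.8 MJ

Via Dwarf willow: 811900 × 0.1 × 0.16 × 0.05 × 0.06 = 38.9712 MJ
Via Cotton grass: 7860000 × 0.15 × 0.12 × 0.11 = 15562.8 MJ
Total at Golden eagle: 38.9712 + 15562.8 = 15601.7712 MJ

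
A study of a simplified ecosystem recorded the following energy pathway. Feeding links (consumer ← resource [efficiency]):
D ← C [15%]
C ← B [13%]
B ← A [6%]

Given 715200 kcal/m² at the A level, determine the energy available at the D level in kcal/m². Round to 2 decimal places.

B: 715200 × 0.06 = 42912 kcal/m²
C: 42912 × 0.13 = 5578.56 kcal/m²
D: 5578.56 × 0.15 = 836.784 kcal/m²

836.78 kcal/m²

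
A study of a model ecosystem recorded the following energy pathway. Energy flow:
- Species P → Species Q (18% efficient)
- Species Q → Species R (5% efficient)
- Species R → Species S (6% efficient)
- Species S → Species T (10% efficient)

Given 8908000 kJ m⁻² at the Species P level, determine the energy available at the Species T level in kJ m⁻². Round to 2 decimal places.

Species Q: 8908000 × 0.18 = 1603440 kJ m⁻²
Species R: 1603440 × 0.05 = 80172 kJ m⁻²
Species S: 80172 × 0.06 = 4810.32 kJ m⁻²
Species T: 4810.32 × 0.1 = 481.032 kJ m⁻²

481.03 kJ m⁻²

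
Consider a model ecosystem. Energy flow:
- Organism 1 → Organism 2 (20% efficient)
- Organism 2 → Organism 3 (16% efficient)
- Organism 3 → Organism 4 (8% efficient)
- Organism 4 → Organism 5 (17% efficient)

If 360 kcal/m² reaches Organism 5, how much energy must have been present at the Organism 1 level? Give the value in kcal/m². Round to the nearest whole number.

827206 kcal/m²

Cumulative transfer efficiency: 0.2 × 0.16 × 0.08 × 0.17 = 0.0004352
Organism 1 energy = 360 / 0.0004352 = 827206 kcal/m²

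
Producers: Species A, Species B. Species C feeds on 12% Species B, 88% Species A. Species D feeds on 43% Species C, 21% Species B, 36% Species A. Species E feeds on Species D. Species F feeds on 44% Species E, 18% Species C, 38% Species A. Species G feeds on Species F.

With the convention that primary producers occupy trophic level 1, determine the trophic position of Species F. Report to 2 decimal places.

Species C: 1 + (0.12×1 + 0.88×1) = 2
Species D: 1 + (0.43×2 + 0.21×1 + 0.36×1) = 2.43
Species E: 1 + 2.43 = 3.43
Species F: 1 + (0.44×3.43 + 0.18×2 + 0.38×1) = 3.2492
Species G: 1 + 3.2492 = 4.2492

3.25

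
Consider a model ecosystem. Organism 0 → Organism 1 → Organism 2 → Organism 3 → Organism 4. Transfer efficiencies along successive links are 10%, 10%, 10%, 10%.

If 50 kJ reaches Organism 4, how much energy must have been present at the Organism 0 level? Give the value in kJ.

500000 kJ

Cumulative transfer efficiency: 0.1 × 0.1 × 0.1 × 0.1 = 0.0001
Organism 0 energy = 50 / 0.0001 = 500000 kJ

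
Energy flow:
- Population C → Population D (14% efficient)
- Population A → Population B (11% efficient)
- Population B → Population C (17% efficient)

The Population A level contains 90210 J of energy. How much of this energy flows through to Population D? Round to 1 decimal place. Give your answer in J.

Population B: 90210 × 0.11 = 9923.1 J
Population C: 9923.1 × 0.17 = 1686.927 J
Population D: 1686.927 × 0.14 = 236.16978 J

236.2 J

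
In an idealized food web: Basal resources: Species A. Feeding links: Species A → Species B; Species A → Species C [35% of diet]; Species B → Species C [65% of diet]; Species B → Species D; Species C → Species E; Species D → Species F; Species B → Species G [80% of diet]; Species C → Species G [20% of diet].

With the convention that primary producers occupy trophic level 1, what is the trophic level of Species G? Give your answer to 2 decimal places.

3.13

Species B: 1 + 1 = 2
Species C: 1 + (0.35×1 + 0.65×2) = 2.65
Species D: 1 + 2 = 3
Species E: 1 + 2.65 = 3.65
Species F: 1 + 3 = 4
Species G: 1 + (0.8×2 + 0.2×2.65) = 3.13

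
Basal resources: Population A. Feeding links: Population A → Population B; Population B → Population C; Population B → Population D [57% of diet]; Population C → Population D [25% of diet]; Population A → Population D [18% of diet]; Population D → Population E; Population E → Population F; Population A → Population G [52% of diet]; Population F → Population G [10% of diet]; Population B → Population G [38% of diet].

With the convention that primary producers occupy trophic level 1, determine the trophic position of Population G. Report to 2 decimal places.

2.79

Population B: 1 + 1 = 2
Population C: 1 + 2 = 3
Population D: 1 + (0.57×2 + 0.25×3 + 0.18×1) = 3.07
Population E: 1 + 3.07 = 4.07
Population F: 1 + 4.07 = 5.07
Population G: 1 + (0.52×1 + 0.1×5.07 + 0.38×2) = 2.787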